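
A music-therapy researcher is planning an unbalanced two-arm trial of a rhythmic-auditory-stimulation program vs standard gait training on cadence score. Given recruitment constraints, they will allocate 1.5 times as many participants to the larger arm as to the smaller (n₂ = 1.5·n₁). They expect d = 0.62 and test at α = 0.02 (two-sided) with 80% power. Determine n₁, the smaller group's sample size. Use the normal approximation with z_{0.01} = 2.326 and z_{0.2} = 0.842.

With allocation ratio k = n₂/n₁ = 1.5, Var(x̄₁−x̄₂) = σ²(1/n₁ + 1/(k·n₁)) = σ²·(k+1)/(k·n₁).
So n₁ = (1 + 1/k)·((z_{α/2} + z_β)/d)² = 1.667 × (3.168/0.62)².
n₁ = 1.667 × 26.11 = 43.5.
Round up: n₁ = 44, giving n₂ = 1.5 × 44 = 66.

n₁ = 44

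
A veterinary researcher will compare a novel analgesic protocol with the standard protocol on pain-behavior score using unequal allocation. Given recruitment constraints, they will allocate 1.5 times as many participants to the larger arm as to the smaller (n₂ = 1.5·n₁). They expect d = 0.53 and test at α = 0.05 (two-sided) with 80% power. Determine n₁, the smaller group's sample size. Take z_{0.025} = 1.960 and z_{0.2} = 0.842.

n₁ = 47

With allocation ratio k = n₂/n₁ = 1.5, Var(x̄₁−x̄₂) = σ²(1/n₁ + 1/(k·n₁)) = σ²·(k+1)/(k·n₁).
So n₁ = (1 + 1/k)·((z_{α/2} + z_β)/d)² = 1.667 × (2.802/0.53)².
n₁ = 1.667 × 27.95 = 46.6.
Round up: n₁ = 47, giving n₂ = ⌈1.5 × 47⌉ = ⌈70.5⌉ = 71.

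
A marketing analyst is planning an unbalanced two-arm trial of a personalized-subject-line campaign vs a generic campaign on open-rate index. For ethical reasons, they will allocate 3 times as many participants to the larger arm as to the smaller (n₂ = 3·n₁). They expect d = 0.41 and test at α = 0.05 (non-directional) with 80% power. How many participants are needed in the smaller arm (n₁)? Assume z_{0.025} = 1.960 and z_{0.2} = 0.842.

With allocation ratio k = n₂/n₁ = 3, Var(x̄₁−x̄₂) = σ²(1/n₁ + 1/(k·n₁)) = σ²·(k+1)/(k·n₁).
So n₁ = (1 + 1/k)·((z_{α/2} + z_β)/d)² = 1.333 × (2.802/0.41)².
n₁ = 1.333 × 46.71 = 62.3.
Round up: n₁ = 63, giving n₂ = 3 × 63 = 189.

n₁ = 63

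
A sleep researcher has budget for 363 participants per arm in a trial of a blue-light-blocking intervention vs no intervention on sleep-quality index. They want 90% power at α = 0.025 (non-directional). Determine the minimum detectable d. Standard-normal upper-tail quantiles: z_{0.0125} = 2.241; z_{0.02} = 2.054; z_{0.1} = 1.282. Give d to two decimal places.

d_min ≈ 0.26

For two independent groups of n = 363 each: d_min = (z_{α/2} + z_β)·√(2/n).
z-sum = 2.241 + 1.282 = 3.523.
d_min = 3.523 × √(2/363) = 3.523 × 0.0742 = 0.262.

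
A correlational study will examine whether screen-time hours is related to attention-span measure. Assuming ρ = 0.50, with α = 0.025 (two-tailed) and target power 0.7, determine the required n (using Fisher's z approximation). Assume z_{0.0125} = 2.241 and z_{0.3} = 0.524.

Fisher's z: C = ½·ln((1+r)/(1−r)) = ½·ln(3.0000) = 0.5493.
n = ((z_{α/2} + z_β)/C)² + 3.
(2.241 + 0.524) / 0.5493 = 2.765 / 0.5493 = 5.034.
n = 5.034² + 3 = 25.34 + 3 = 28.3.
Round up.

n = 29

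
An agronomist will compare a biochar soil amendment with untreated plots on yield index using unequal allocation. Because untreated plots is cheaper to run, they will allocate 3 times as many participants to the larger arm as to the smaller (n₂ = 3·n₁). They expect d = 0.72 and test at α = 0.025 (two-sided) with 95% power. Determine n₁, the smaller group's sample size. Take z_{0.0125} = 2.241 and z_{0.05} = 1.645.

n₁ = 39

With allocation ratio k = n₂/n₁ = 3, Var(x̄₁−x̄₂) = σ²(1/n₁ + 1/(k·n₁)) = σ²·(k+1)/(k·n₁).
So n₁ = (1 + 1/k)·((z_{α/2} + z_β)/d)² = 1.333 × (3.886/0.72)².
n₁ = 1.333 × 29.13 = 38.8.
Round up: n₁ = 39, giving n₂ = 3 × 39 = 117.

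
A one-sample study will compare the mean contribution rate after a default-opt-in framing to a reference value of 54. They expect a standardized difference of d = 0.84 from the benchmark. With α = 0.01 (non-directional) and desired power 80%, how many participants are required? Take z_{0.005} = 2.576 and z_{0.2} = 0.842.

n = 17

For a one-sample test: n = ((z_{α/2} + z_β) / d)².
z_{α/2} + z_β = 2.576 + 0.842 = 3.418.
n = (3.418 / 0.84)² = 4.069² = 16.56.
Round up.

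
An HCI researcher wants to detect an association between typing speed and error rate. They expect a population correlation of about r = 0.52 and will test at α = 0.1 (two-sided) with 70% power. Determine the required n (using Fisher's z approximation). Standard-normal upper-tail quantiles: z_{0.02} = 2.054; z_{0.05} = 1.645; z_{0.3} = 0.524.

n = 18

Fisher's z: C = ½·ln((1+r)/(1−r)) = ½·ln(3.1667) = 0.5763.
n = ((z_{α/2} + z_β)/C)² + 3.
(1.645 + 0.524) / 0.5763 = 2.169 / 0.5763 = 3.764.
n = 3.764² + 3 = 14.17 + 3 = 17.2.
Round up.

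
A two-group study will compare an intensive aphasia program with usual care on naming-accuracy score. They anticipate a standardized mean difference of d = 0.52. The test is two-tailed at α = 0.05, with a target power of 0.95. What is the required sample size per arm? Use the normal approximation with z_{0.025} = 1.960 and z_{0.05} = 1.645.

For two independent groups with equal n: n = 2·((z_{α/2} + z_β) / d)².
z_{α/2} + z_β = 1.960 + 1.645 = 3.605.
n = 2 × (3.605 / 0.52)² = 2 × 6.933² = 2 × 48.06 = 96.1.
Round up to the next whole participant.

n = 97 per group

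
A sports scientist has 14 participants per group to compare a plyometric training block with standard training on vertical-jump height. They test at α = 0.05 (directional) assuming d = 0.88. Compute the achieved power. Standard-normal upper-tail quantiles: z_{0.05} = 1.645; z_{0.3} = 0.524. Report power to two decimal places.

For two equal groups, power = Φ(d·√(n/2) − z_{α}).
d·√(n/2) = 0.88 × √(14/2) = 0.88 × 2.646 = 2.328.
z_β = 2.328 − 1.645 = 0.683.
Power = Φ(0.683) = 0.753.

power ≈ 0.75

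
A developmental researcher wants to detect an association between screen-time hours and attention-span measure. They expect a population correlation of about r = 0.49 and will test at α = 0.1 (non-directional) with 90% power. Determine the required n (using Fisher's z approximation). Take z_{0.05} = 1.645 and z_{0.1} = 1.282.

n = 33

Fisher's z: C = ½·ln((1+r)/(1−r)) = ½·ln(2.9216) = 0.5361.
n = ((z_{α/2} + z_β)/C)² + 3.
(1.645 + 1.282) / 0.5361 = 2.927 / 0.5361 = 5.460.
n = 5.460² + 3 = 29.81 + 3 = 32.8.
Round up.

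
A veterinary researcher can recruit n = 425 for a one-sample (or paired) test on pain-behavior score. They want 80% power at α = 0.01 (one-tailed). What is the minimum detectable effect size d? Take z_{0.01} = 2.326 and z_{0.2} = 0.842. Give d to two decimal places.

d_min ≈ 0.15

For a single sample (or paired design) of n = 425: d_min = (z_{α} + z_β)/√n.
z-sum = 2.326 + 0.842 = 3.168.
d_min = 3.168 / √425 = 3.168 / 20.616 = 0.154.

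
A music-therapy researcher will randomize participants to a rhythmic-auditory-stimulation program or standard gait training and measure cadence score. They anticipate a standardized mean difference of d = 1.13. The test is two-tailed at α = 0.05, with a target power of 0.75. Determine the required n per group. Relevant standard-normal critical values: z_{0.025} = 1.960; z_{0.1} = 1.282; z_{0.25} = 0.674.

For two independent groups with equal n: n = 2·((z_{α/2} + z_β) / d)².
z_{α/2} + z_β = 1.960 + 0.674 = 2.634.
n = 2 × (2.634 / 1.13)² = 2 × 2.331² = 2 × 5.43 = 10.9.
Round up to the next whole participant.

n = 11 per group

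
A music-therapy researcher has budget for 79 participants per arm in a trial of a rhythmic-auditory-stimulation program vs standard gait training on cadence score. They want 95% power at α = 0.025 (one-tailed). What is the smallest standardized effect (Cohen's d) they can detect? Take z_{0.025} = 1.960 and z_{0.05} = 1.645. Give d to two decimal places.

For two independent groups of n = 79 each: d_min = (z_{α} + z_β)·√(2/n).
z-sum = 1.960 + 1.645 = 3.605.
d_min = 3.605 × √(2/79) = 3.605 × 0.1591 = 0.574.

d_min ≈ 0.57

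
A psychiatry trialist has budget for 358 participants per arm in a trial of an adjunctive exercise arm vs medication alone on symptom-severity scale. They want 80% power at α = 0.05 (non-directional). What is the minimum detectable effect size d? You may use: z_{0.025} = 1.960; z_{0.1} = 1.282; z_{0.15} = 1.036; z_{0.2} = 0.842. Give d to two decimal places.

d_min ≈ 0.21

For two independent groups of n = 358 each: d_min = (z_{α/2} + z_β)·√(2/n).
z-sum = 1.960 + 0.842 = 2.802.
d_min = 2.802 × √(2/358) = 2.802 × 0.0747 = 0.209.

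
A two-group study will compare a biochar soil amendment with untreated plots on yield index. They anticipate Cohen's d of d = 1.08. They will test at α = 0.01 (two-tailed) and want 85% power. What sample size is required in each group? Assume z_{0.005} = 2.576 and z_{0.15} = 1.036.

n = 23 per group

For two independent groups with equal n: n = 2·((z_{α/2} + z_β) / d)².
z_{α/2} + z_β = 2.576 + 1.036 = 3.612.
n = 2 × (3.612 / 1.08)² = 2 × 3.344² = 2 × 11.19 = 22.4.
Round up to the next whole participant.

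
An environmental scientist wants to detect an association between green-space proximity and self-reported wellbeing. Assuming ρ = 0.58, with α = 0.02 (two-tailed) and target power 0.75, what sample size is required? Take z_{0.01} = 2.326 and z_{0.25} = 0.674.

Fisher's z: C = ½·ln((1+r)/(1−r)) = ½·ln(3.7619) = 0.6625.
n = ((z_{α/2} + z_β)/C)² + 3.
(2.326 + 0.674) / 0.6625 = 3.000 / 0.6625 = 4.528.
n = 4.528² + 3 = 20.51 + 3 = 23.5.
Round up.

n = 24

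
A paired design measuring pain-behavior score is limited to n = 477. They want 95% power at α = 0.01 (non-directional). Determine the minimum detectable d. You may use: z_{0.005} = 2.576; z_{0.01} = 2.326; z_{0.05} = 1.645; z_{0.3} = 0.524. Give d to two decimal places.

For a single sample (or paired design) of n = 477: d_min = (z_{α/2} + z_β)/√n.
z-sum = 2.576 + 1.645 = 4.221.
d_min = 4.221 / √477 = 4.221 / 21.840 = 0.193.

d_min ≈ 0.19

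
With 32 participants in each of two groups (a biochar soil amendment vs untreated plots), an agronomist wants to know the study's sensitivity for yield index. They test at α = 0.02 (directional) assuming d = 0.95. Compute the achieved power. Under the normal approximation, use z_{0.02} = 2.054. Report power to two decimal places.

For two equal groups, power = Φ(d·√(n/2) − z_{α}).
d·√(n/2) = 0.95 × √(32/2) = 0.95 × 4.000 = 3.800.
z_β = 3.800 − 2.054 = 1.746.
Power = Φ(1.746) = 0.960.

power ≈ 0.96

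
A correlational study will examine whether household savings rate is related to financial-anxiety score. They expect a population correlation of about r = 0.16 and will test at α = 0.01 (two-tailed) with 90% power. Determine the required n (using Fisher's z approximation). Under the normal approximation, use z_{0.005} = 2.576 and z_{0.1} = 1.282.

Fisher's z: C = ½·ln((1+r)/(1−r)) = ½·ln(1.3810) = 0.1614.
n = ((z_{α/2} + z_β)/C)² + 3.
(2.576 + 1.282) / 0.1614 = 3.858 / 0.1614 = 23.903.
n = 23.903² + 3 = 571.37 + 3 = 574.4.
Round up.

n = 575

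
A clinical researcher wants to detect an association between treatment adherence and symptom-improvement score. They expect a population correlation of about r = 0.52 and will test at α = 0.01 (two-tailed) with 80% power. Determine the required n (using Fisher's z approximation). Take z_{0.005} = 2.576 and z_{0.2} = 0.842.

n = 39

Fisher's z: C = ½·ln((1+r)/(1−r)) = ½·ln(3.1667) = 0.5763.
n = ((z_{α/2} + z_β)/C)² + 3.
(2.576 + 0.842) / 0.5763 = 3.418 / 0.5763 = 5.931.
n = 5.931² + 3 = 35.18 + 3 = 38.2.
Round up.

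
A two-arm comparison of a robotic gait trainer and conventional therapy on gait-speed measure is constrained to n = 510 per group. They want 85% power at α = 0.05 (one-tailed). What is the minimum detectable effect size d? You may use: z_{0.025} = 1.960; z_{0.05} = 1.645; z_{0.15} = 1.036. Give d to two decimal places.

For two independent groups of n = 510 each: d_min = (z_{α} + z_β)·√(2/n).
z-sum = 1.645 + 1.036 = 2.681.
d_min = 2.681 × √(2/510) = 2.681 × 0.0626 = 0.168.

d_min ≈ 0.17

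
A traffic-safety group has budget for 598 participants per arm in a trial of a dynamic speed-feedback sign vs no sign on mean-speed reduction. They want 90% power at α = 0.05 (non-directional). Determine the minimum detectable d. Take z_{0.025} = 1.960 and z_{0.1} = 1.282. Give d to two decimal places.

d_min ≈ 0.19

For two independent groups of n = 598 each: d_min = (z_{α/2} + z_β)·√(2/n).
z-sum = 1.960 + 1.282 = 3.242.
d_min = 3.242 × √(2/598) = 3.242 × 0.0578 = 0.187.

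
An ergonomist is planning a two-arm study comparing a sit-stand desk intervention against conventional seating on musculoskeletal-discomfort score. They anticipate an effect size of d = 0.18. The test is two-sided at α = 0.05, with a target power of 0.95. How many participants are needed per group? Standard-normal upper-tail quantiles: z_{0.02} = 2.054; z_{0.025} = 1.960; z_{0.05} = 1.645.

For two independent groups with equal n: n = 2·((z_{α/2} + z_β) / d)².
z_{α/2} + z_β = 1.960 + 1.645 = 3.605.
n = 2 × (3.605 / 0.18)² = 2 × 20.028² = 2 × 401.11 = 802.2.
Round up to the next whole participant.

n = 803 per group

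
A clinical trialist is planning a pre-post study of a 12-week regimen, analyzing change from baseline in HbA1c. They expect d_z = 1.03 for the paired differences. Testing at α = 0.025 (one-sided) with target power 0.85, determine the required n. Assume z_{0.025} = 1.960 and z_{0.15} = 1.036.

n = 9 pairs

For a paired (one-sample on differences) test: n = ((z_{α} + z_β) / d)².
z_{α} + z_β = 1.960 + 1.036 = 2.996.
n = (2.996 / 1.03)² = 2.909² = 8.46.
Round up.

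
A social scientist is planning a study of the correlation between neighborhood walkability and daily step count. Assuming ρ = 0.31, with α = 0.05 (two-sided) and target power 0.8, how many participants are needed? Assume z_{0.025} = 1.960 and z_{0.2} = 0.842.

Fisher's z: C = ½·ln((1+r)/(1−r)) = ½·ln(1.8986) = 0.3205.
n = ((z_{α/2} + z_β)/C)² + 3.
(1.960 + 0.842) / 0.3205 = 2.802 / 0.3205 = 8.743.
n = 8.743² + 3 = 76.43 + 3 = 79.4.
Round up.

n = 80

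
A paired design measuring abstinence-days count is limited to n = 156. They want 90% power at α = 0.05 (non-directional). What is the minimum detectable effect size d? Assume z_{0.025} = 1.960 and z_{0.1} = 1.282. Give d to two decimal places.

d_min ≈ 0.26

For a single sample (or paired design) of n = 156: d_min = (z_{α/2} + z_β)/√n.
z-sum = 1.960 + 1.282 = 3.242.
d_min = 3.242 / √156 = 3.242 / 12.490 = 0.260.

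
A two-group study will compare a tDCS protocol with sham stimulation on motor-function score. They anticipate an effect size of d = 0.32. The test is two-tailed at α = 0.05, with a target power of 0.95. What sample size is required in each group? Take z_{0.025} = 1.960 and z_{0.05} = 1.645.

n = 254 per group

For two independent groups with equal n: n = 2·((z_{α/2} + z_β) / d)².
z_{α/2} + z_β = 1.960 + 1.645 = 3.605.
n = 2 × (3.605 / 0.32)² = 2 × 11.266² = 2 × 126.91 = 253.8.
Round up to the next whole participant.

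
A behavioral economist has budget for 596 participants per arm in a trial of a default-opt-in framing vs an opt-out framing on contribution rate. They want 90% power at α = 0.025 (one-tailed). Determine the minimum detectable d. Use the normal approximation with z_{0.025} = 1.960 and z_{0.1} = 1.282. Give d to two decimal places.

d_min ≈ 0.19

For two independent groups of n = 596 each: d_min = (z_{α} + z_β)·√(2/n).
z-sum = 1.960 + 1.282 = 3.242.
d_min = 3.242 × √(2/596) = 3.242 × 0.0579 = 0.188.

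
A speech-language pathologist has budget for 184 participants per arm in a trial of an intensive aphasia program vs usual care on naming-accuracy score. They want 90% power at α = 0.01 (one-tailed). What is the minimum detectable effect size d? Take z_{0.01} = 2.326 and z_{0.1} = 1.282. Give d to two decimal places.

For two independent groups of n = 184 each: d_min = (z_{α} + z_β)·√(2/n).
z-sum = 2.326 + 1.282 = 3.608.
d_min = 3.608 × √(2/184) = 3.608 × 0.1043 = 0.376.

d_min ≈ 0.38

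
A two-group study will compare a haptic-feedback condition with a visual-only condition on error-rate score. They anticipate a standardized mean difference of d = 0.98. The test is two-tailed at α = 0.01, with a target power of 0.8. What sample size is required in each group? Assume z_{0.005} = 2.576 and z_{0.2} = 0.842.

n = 25 per group

For two independent groups with equal n: n = 2·((z_{α/2} + z_β) / d)².
z_{α/2} + z_β = 2.576 + 0.842 = 3.418.
n = 2 × (3.418 / 0.98)² = 2 × 3.488² = 2 × 12.16 = 24.3.
Round up to the next whole participant.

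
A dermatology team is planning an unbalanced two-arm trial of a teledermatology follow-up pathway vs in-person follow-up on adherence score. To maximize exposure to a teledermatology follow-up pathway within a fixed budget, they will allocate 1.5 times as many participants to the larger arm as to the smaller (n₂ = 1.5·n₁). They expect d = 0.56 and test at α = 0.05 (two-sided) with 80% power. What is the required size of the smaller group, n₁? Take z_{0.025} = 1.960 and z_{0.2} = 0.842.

With allocation ratio k = n₂/n₁ = 1.5, Var(x̄₁−x̄₂) = σ²(1/n₁ + 1/(k·n₁)) = σ²·(k+1)/(k·n₁).
So n₁ = (1 + 1/k)·((z_{α/2} + z_β)/d)² = 1.667 × (2.802/0.56)².
n₁ = 1.667 × 25.04 = 41.7.
Round up: n₁ = 42, giving n₂ = 1.5 × 42 = 63.

n₁ = 42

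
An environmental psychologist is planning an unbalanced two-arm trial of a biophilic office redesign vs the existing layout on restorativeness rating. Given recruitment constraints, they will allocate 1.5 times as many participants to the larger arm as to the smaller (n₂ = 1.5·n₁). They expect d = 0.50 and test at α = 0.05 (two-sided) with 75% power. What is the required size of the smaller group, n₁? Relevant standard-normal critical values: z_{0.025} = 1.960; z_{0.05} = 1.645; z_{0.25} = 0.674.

n₁ = 47

With allocation ratio k = n₂/n₁ = 1.5, Var(x̄₁−x̄₂) = σ²(1/n₁ + 1/(k·n₁)) = σ²·(k+1)/(k·n₁).
So n₁ = (1 + 1/k)·((z_{α/2} + z_β)/d)² = 1.667 × (2.634/0.50)².
n₁ = 1.667 × 27.75 = 46.3.
Round up: n₁ = 47, giving n₂ = ⌈1.5 × 47⌉ = ⌈70.5⌉ = 71.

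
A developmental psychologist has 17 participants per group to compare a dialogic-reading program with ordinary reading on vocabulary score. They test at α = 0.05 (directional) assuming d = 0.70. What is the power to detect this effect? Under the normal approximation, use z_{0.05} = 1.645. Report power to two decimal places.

For two equal groups, power = Φ(d·√(n/2) − z_{α}).
d·√(n/2) = 0.70 × √(17/2) = 0.70 × 2.915 = 2.041.
z_β = 2.041 − 1.645 = 0.396.
Power = Φ(0.396) = 0.654.

power ≈ 0.65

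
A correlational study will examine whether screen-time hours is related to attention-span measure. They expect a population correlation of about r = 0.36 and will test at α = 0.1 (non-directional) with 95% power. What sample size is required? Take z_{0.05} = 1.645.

Fisher's z: C = ½·ln((1+r)/(1−r)) = ½·ln(2.1250) = 0.3769.
n = ((z_{α/2} + z_β)/C)² + 3.
(1.645 + 1.645) / 0.3769 = 3.290 / 0.3769 = 8.729.
n = 8.729² + 3 = 76.20 + 3 = 79.2.
Round up.

n = 80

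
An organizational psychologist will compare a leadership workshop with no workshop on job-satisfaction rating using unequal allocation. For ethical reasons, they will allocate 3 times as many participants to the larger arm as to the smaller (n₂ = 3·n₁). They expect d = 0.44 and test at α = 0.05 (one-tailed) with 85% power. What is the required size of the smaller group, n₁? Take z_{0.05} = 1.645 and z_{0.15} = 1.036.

With allocation ratio k = n₂/n₁ = 3, Var(x̄₁−x̄₂) = σ²(1/n₁ + 1/(k·n₁)) = σ²·(k+1)/(k·n₁).
So n₁ = (1 + 1/k)·((z_{α} + z_β)/d)² = 1.333 × (2.681/0.44)².
n₁ = 1.333 × 37.13 = 49.5.
Round up: n₁ = 50, giving n₂ = 3 × 50 = 150.

n₁ = 50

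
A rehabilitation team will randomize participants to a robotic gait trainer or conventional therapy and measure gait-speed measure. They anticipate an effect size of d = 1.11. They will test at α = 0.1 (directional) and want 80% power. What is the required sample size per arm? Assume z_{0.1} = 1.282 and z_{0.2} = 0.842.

For two independent groups with equal n: n = 2·((z_{α} + z_β) / d)².
z_{α} + z_β = 1.282 + 0.842 = 2.124.
n = 2 × (2.124 / 1.11)² = 2 × 1.914² = 2 × 3.66 = 7.3.
Round up to the next whole participant.

n = 8 per group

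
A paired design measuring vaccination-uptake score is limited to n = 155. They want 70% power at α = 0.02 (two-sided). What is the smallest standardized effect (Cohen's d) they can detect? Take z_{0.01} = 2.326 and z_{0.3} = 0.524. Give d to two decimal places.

d_min ≈ 0.23

For a single sample (or paired design) of n = 155: d_min = (z_{α/2} + z_β)/√n.
z-sum = 2.326 + 0.524 = 2.850.
d_min = 2.850 / √155 = 2.850 / 12.450 = 0.229.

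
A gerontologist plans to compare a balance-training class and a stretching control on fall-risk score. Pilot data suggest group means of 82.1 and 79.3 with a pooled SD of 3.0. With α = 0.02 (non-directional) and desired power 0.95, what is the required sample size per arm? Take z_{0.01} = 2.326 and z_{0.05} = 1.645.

Cohen's d = |M₁ − M₂| / SD_pooled = |82.1 − 79.3| / 3.0 = 2.8 / 3.0 = 0.933.
For two independent groups with equal n: n = 2·((z_{α/2} + z_β) / d)².
z_{α/2} + z_β = 2.326 + 1.645 = 3.971.
n = 2 × (3.971 / 0.933)² = 2 × 4.256² = 2 × 18.11 = 36.2.
Round up to the next whole participant.

n = 37 per group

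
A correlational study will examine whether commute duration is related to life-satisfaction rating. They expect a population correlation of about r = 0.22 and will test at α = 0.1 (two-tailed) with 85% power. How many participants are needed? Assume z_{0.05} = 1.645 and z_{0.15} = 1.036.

n = 147

Fisher's z: C = ½·ln((1+r)/(1−r)) = ½·ln(1.5641) = 0.2237.
n = ((z_{α/2} + z_β)/C)² + 3.
(1.645 + 1.036) / 0.2237 = 2.681 / 0.2237 = 11.985.
n = 11.985² + 3 = 143.64 + 3 = 146.6.
Round up.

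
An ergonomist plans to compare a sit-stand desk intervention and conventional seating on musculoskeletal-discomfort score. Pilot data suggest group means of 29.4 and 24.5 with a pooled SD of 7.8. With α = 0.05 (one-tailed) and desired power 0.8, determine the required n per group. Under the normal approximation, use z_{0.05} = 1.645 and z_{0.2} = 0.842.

n = 32 per group

Cohen's d = |M₁ − M₂| / SD_pooled = |29.4 − 24.5| / 7.8 = 4.9 / 7.8 = 0.628.
For two independent groups with equal n: n = 2·((z_{α} + z_β) / d)².
z_{α} + z_β = 1.645 + 0.842 = 2.487.
n = 2 × (2.487 / 0.628)² = 2 × 3.960² = 2 × 15.68 = 31.4.
Round up to the next whole participant.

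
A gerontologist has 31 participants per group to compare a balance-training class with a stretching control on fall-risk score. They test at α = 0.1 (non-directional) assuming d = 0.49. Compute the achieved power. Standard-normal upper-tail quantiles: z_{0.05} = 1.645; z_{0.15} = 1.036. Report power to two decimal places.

power ≈ 0.61

For two equal groups, power = Φ(d·√(n/2) − z_{α/2}).
d·√(n/2) = 0.49 × √(31/2) = 0.49 × 3.937 = 1.929.
z_β = 1.929 − 1.645 = 0.284.
Power = Φ(0.284) = 0.612.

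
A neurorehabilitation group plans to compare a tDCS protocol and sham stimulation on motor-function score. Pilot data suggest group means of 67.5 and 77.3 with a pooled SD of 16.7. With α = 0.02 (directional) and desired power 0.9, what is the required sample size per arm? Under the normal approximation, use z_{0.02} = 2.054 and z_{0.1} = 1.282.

n = 65 per group

Cohen's d = |M₁ − M₂| / SD_pooled = |67.5 − 77.3| / 16.7 = 9.8 / 16.7 = 0.587.
For two independent groups with equal n: n = 2·((z_{α} + z_β) / d)².
z_{α} + z_β = 2.054 + 1.282 = 3.336.
n = 2 × (3.336 / 0.587)² = 2 × 5.683² = 2 × 32.30 = 64.6.
Round up to the next whole participant.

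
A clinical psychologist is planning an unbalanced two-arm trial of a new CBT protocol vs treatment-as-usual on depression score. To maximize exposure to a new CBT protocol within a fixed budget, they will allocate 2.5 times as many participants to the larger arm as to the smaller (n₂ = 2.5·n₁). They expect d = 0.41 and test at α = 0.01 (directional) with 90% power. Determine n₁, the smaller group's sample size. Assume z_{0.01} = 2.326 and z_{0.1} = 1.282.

With allocation ratio k = n₂/n₁ = 2.5, Var(x̄₁−x̄₂) = σ²(1/n₁ + 1/(k·n₁)) = σ²·(k+1)/(k·n₁).
So n₁ = (1 + 1/k)·((z_{α} + z_β)/d)² = 1.400 × (3.608/0.41)².
n₁ = 1.400 × 77.44 = 108.4.
Round up: n₁ = 109, giving n₂ = ⌈2.5 × 109⌉ = ⌈272.5⌉ = 273.

n₁ = 109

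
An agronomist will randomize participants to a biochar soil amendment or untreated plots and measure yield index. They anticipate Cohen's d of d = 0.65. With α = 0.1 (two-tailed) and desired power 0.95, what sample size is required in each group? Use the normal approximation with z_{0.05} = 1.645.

For two independent groups with equal n: n = 2·((z_{α/2} + z_β) / d)².
z_{α/2} + z_β = 1.645 + 1.645 = 3.290.
n = 2 × (3.290 / 0.65)² = 2 × 5.062² = 2 × 25.62 = 51.2.
Round up to the next whole participant.

n = 52 per group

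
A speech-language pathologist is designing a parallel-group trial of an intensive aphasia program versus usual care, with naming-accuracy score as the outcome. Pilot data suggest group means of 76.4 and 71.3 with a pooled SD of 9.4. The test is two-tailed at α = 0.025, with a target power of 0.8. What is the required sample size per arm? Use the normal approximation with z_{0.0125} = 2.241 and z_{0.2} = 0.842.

Cohen's d = |M₁ − M₂| / SD_pooled = |76.4 − 71.3| / 9.4 = 5.1 / 9.4 = 0.543.
For two independent groups with equal n: n = 2·((z_{α/2} + z_β) / d)².
z_{α/2} + z_β = 2.241 + 0.842 = 3.083.
n = 2 × (3.083 / 0.543)² = 2 × 5.678² = 2 × 32.24 = 64.5.
Round up to the next whole participant.

n = 65 per group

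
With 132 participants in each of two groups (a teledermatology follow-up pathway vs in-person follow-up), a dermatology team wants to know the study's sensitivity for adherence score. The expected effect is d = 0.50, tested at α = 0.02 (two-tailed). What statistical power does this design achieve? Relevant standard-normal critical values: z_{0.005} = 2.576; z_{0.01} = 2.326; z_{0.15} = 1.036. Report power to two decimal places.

power ≈ 0.96

For two equal groups, power = Φ(d·√(n/2) − z_{α/2}).
d·√(n/2) = 0.50 × √(132/2) = 0.50 × 8.124 = 4.062.
z_β = 4.062 − 2.326 = 1.736.
Power = Φ(1.736) = 0.959.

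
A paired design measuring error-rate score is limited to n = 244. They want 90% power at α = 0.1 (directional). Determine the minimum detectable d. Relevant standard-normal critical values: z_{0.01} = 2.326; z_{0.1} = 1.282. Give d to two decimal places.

For a single sample (or paired design) of n = 244: d_min = (z_{α} + z_β)/√n.
z-sum = 1.282 + 1.282 = 2.564.
d_min = 2.564 / √244 = 2.564 / 15.620 = 0.164.

d_min ≈ 0.16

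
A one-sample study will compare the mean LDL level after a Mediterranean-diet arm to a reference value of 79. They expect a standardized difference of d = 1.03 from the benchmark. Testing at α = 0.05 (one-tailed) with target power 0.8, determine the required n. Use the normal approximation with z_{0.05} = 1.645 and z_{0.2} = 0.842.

For a one-sample test: n = ((z_{α} + z_β) / d)².
z_{α} + z_β = 1.645 + 0.842 = 2.487.
n = (2.487 / 1.03)² = 2.415² = 5.83.
Round up.

n = 6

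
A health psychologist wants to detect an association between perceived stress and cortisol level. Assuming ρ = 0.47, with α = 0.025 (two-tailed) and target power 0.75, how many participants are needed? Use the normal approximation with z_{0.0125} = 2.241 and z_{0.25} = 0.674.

Fisher's z: C = ½·ln((1+r)/(1−r)) = ½·ln(2.7736) = 0.5101.
n = ((z_{α/2} + z_β)/C)² + 3.
(2.241 + 0.674) / 0.5101 = 2.915 / 0.5101 = 5.715.
n = 5.715² + 3 = 32.66 + 3 = 35.7.
Round up.

n = 36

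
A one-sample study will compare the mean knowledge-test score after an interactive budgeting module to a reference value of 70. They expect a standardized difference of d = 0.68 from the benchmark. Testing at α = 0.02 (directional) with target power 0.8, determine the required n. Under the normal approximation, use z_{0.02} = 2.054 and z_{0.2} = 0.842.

n = 19

For a one-sample test: n = ((z_{α} + z_β) / d)².
z_{α} + z_β = 2.054 + 0.842 = 2.896.
n = (2.896 / 0.68)² = 4.259² = 18.14.
Round up.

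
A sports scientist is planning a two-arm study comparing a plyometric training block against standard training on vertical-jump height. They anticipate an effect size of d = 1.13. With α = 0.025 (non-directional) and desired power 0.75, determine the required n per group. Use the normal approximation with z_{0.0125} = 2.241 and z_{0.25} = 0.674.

n = 14 per group

For two independent groups with equal n: n = 2·((z_{α/2} + z_β) / d)².
z_{α/2} + z_β = 2.241 + 0.674 = 2.915.
n = 2 × (2.915 / 1.13)² = 2 × 2.580² = 2 × 6.65 = 13.3.
Round up to the next whole participant.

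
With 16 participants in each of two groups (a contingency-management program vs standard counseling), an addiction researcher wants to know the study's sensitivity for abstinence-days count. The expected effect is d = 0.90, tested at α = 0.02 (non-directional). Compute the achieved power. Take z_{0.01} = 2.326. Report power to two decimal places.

power ≈ 0.59

For two equal groups, power = Φ(d·√(n/2) − z_{α/2}).
d·√(n/2) = 0.90 × √(16/2) = 0.90 × 2.828 = 2.546.
z_β = 2.546 − 2.326 = 0.220.
Power = Φ(0.220) = 0.587.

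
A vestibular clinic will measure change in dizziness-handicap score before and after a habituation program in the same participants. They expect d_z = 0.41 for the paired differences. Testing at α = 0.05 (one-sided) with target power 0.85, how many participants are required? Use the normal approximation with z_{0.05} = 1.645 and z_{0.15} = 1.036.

For a paired (one-sample on differences) test: n = ((z_{α} + z_β) / d)².
z_{α} + z_β = 1.645 + 1.036 = 2.681.
n = (2.681 / 0.41)² = 6.539² = 42.76.
Round up.

n = 43 pairs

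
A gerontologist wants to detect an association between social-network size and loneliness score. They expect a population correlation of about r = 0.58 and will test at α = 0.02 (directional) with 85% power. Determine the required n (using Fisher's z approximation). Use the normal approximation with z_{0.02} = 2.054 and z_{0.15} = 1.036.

n = 25

Fisher's z: C = ½·ln((1+r)/(1−r)) = ½·ln(3.7619) = 0.6625.
n = ((z_{α} + z_β)/C)² + 3.
(2.054 + 1.036) / 0.6625 = 3.090 / 0.6625 = 4.664.
n = 4.664² + 3 = 21.75 + 3 = 24.8.
Round up.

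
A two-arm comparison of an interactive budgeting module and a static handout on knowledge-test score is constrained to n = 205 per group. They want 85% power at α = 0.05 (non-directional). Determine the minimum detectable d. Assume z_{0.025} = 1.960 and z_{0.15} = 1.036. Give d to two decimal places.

For two independent groups of n = 205 each: d_min = (z_{α/2} + z_β)·√(2/n).
z-sum = 1.960 + 1.036 = 2.996.
d_min = 2.996 × √(2/205) = 2.996 × 0.0988 = 0.296.

d_min ≈ 0.30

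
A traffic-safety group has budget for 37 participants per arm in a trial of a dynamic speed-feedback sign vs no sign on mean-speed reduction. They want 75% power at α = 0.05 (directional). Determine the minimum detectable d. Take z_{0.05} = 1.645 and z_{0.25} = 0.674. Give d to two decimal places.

d_min ≈ 0.54

For two independent groups of n = 37 each: d_min = (z_{α} + z_β)·√(2/n).
z-sum = 1.645 + 0.674 = 2.319.
d_min = 2.319 × √(2/37) = 2.319 × 0.2325 = 0.539.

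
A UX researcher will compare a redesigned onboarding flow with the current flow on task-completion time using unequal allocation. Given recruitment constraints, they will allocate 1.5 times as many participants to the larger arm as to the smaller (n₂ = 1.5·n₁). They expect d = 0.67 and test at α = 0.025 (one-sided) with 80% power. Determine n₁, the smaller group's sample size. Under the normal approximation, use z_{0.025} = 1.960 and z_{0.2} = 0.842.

With allocation ratio k = n₂/n₁ = 1.5, Var(x̄₁−x̄₂) = σ²(1/n₁ + 1/(k·n₁)) = σ²·(k+1)/(k·n₁).
So n₁ = (1 + 1/k)·((z_{α} + z_β)/d)² = 1.667 × (2.802/0.67)².
n₁ = 1.667 × 17.49 = 29.1.
Round up: n₁ = 30, giving n₂ = 1.5 × 30 = 45.

n₁ = 30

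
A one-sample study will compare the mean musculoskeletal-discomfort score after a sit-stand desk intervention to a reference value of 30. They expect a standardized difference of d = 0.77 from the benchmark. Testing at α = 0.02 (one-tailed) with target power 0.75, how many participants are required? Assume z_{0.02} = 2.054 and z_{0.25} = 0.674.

n = 13

For a one-sample test: n = ((z_{α} + z_β) / d)².
z_{α} + z_β = 2.054 + 0.674 = 2.728.
n = (2.728 / 0.77)² = 3.543² = 12.55.
Round up.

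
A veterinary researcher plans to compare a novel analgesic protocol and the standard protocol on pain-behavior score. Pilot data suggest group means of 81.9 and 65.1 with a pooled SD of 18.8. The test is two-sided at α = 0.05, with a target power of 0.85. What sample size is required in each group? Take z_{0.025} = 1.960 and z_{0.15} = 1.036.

n = 23 per group

Cohen's d = |M₁ − M₂| / SD_pooled = |81.9 − 65.1| / 18.8 = 16.8 / 18.8 = 0.894.
For two independent groups with equal n: n = 2·((z_{α/2} + z_β) / d)².
z_{α/2} + z_β = 1.960 + 1.036 = 2.996.
n = 2 × (2.996 / 0.894)² = 2 × 3.351² = 2 × 11.23 = 22.5.
Round up to the next whole participant.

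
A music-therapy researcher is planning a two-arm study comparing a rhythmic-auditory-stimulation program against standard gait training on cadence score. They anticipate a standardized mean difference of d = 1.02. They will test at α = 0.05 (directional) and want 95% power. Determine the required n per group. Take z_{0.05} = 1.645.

n = 21 per group

For two independent groups with equal n: n = 2·((z_{α} + z_β) / d)².
z_{α} + z_β = 1.645 + 1.645 = 3.290.
n = 2 × (3.290 / 1.02)² = 2 × 3.225² = 2 × 10.40 = 20.8.
Round up to the next whole participant.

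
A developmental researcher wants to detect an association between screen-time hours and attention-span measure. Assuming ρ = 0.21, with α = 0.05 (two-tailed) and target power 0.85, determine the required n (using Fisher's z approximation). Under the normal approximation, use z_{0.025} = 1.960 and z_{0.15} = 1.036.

Fisher's z: C = ½·ln((1+r)/(1−r)) = ½·ln(1.5316) = 0.2132.
n = ((z_{α/2} + z_β)/C)² + 3.
(1.960 + 1.036) / 0.2132 = 2.996 / 0.2132 = 14.053.
n = 14.053² + 3 = 197.47 + 3 = 200.5.
Round up.

n = 201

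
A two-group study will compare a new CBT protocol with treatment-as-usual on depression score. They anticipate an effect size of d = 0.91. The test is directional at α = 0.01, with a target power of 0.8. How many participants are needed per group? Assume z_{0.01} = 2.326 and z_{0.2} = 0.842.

For two independent groups with equal n: n = 2·((z_{α} + z_β) / d)².
z_{α} + z_β = 2.326 + 0.842 = 3.168.
n = 2 × (3.168 / 0.91)² = 2 × 3.481² = 2 × 12.12 = 24.2.
Round up to the next whole participant.

n = 25 per group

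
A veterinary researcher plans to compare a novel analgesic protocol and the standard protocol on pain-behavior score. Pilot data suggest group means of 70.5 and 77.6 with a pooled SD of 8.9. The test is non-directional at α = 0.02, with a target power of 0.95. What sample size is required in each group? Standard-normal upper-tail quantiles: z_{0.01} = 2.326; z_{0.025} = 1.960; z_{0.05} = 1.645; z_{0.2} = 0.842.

n = 50 per group

Cohen's d = |M₁ − M₂| / SD_pooled = |70.5 − 77.6| / 8.9 = 7.1 / 8.9 = 0.798.
For two independent groups with equal n: n = 2·((z_{α/2} + z_β) / d)².
z_{α/2} + z_β = 2.326 + 1.645 = 3.971.
n = 2 × (3.971 / 0.798)² = 2 × 4.976² = 2 × 24.76 = 49.5.
Round up to the next whole participant.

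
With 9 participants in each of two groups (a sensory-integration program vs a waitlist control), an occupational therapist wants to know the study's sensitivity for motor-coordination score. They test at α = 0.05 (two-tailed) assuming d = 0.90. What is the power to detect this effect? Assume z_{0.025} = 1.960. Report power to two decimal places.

power ≈ 0.48

For two equal groups, power = Φ(d·√(n/2) − z_{α/2}).
d·√(n/2) = 0.90 × √(9/2) = 0.90 × 2.121 = 1.909.
z_β = 1.909 − 1.960 = -0.051.
Power = Φ(-0.051) = 0.480.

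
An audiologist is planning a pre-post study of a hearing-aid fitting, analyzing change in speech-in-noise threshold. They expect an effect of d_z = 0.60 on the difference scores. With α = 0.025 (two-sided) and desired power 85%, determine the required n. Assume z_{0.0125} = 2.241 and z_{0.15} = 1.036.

For a paired (one-sample on differences) test: n = ((z_{α/2} + z_β) / d)².
z_{α/2} + z_β = 2.241 + 1.036 = 3.277.
n = (3.277 / 0.60)² = 5.462² = 29.83.
Round up.

n = 30 pairs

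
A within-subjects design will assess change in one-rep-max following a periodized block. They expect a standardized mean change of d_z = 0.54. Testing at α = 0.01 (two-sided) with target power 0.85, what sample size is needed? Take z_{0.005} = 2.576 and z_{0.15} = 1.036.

n = 45 pairs

For a paired (one-sample on differences) test: n = ((z_{α/2} + z_β) / d)².
z_{α/2} + z_β = 2.576 + 1.036 = 3.612.
n = (3.612 / 0.54)² = 6.689² = 44.74.
Round up.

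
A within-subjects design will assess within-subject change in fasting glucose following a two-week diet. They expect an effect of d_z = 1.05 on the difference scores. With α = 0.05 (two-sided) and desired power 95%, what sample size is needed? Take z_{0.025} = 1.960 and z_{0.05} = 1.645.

For a paired (one-sample on differences) test: n = ((z_{α/2} + z_β) / d)².
z_{α/2} + z_β = 1.960 + 1.645 = 3.605.
n = (3.605 / 1.05)² = 3.433² = 11.79.
Round up.

n = 12 pairs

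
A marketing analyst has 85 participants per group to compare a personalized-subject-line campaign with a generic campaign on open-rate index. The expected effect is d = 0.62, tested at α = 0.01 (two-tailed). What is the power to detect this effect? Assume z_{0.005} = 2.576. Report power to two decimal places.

For two equal groups, power = Φ(d·√(n/2) − z_{α/2}).
d·√(n/2) = 0.62 × √(85/2) = 0.62 × 6.519 = 4.042.
z_β = 4.042 − 2.576 = 1.466.
Power = Φ(1.466) = 0.929.

power ≈ 0.93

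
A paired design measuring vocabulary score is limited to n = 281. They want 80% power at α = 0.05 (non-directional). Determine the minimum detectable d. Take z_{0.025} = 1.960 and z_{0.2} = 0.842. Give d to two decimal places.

d_min ≈ 0.17

For a single sample (or paired design) of n = 281: d_min = (z_{α/2} + z_β)/√n.
z-sum = 1.960 + 0.842 = 2.802.
d_min = 2.802 / √281 = 2.802 / 16.763 = 0.167.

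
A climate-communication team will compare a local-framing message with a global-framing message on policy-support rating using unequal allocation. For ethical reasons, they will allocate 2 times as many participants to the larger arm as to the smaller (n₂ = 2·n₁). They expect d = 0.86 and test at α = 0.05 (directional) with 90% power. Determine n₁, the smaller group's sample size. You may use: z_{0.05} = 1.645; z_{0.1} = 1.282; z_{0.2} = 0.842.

With allocation ratio k = n₂/n₁ = 2, Var(x̄₁−x̄₂) = σ²(1/n₁ + 1/(k·n₁)) = σ²·(k+1)/(k·n₁).
So n₁ = (1 + 1/k)·((z_{α} + z_β)/d)² = 1.500 × (2.927/0.86)².
n₁ = 1.500 × 11.58 = 17.4.
Round up: n₁ = 18, giving n₂ = 2 × 18 = 36.

n₁ = 18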